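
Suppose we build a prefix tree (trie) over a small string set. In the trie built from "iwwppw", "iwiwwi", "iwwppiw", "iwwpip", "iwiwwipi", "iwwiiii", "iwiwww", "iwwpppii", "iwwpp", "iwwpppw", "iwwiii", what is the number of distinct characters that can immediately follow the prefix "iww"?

2

The children of the "iww" node are the distinct next characters among strings starting with "iww".
Characters that immediately follow "iww" among the stored strings: {i, p}.
That node has 2 child edges.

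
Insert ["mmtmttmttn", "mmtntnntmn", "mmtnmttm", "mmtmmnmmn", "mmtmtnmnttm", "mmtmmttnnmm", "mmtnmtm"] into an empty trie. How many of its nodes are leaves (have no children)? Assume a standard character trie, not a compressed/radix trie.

7

Leaves are exactly the stored words that no other stored word extends.
Those words: "mmtmmnmmn", "mmtmmttnnmm", "mmtmtnmnttm", "mmtmttmttn", "mmtnmtm", "mmtnmttm", "mmtntnntmn"
Leaf count: 7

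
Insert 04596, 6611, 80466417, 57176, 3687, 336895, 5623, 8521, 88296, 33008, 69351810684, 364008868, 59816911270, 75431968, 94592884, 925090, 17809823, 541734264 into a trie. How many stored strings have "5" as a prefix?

4

Walk to "5"; the words in its subtree are exactly those with that prefix.
Matches: "541734264", "5623", "57176", "59816911270"
Count: 4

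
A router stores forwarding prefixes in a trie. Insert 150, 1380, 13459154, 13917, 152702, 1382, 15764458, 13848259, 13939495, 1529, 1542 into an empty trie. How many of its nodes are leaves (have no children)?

11

Leaves are exactly the stored words that no other stored word extends.
Those words: "13459154", "1380", "1382", "13848259", "13917", "13939495", "150", "152702", "1529", "1542", "15764458"
Leaf count: 11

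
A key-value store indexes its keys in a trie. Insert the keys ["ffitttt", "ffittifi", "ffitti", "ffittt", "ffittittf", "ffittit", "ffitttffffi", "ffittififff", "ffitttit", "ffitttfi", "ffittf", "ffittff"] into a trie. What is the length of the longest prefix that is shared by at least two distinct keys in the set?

Look for the deepest trie node that still has at least two words in its subtree.
e.g. "ffittifi" and "ffittififff" share the prefix "ffittifi" of length 8; no pair shares a longer one.
Longest shared-prefix length: 8

8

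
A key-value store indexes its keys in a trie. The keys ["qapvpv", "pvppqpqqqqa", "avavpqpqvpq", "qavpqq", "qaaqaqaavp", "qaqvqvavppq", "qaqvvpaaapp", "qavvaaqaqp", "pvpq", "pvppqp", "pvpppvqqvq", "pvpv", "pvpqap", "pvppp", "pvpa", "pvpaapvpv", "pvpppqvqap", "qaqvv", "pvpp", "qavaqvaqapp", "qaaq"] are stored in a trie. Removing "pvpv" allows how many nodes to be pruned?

Walk "pvpv" from the leaf back toward the root, removing each node that no remaining word uses.
The suffix "v" (1 node) is used only by "pvpv"; the node for "pvp" still has the child "p", so pruning stops there.
Nodes removed: 1

1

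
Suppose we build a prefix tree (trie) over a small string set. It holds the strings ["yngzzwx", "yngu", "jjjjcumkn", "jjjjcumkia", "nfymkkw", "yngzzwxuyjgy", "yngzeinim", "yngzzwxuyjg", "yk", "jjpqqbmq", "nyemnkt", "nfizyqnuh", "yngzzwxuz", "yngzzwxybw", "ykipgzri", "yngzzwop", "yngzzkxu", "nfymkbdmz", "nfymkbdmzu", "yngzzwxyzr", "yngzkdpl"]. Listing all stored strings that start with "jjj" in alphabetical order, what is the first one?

Words with prefix "jjj", in lexicographic order: "jjjjcumkia", "jjjjcumkn"
The 1st is jjjjcumkia.

jjjjcumkia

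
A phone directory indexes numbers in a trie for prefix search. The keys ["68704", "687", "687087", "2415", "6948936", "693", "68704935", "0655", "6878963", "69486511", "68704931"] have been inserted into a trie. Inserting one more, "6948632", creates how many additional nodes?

2

The longest prefix of "6948632" already in the trie is "69486" (length 5).
So 7 − 5 = 2 new nodes.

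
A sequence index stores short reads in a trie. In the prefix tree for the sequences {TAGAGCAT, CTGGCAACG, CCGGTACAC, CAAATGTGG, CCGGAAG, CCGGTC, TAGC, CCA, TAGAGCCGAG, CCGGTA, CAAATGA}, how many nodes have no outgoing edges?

10

A leaf is a node with no children — equivalently, the end of a word that is not a proper prefix of any other stored word.
Those words: "CAAATGA", "CAAATGTGG", "CCA", "CCGGAAG", "CCGGTACAC", "CCGGTC", "CTGGCAACG", "TAGAGCAT", "TAGAGCCGAG", "TAGC"
Leaf count: 10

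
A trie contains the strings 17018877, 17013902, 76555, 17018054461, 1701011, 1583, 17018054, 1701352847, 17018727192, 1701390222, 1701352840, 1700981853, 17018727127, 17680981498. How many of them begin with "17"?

Traverse to the node for "17", then collect every word in that subtree.
Matches: "1700981853", "1701011", "1701352840", "1701352847", "17013902", "1701390222", "17018054", "17018054461", "17018727127", "17018727192", "17018877", "17680981498"
Count: 12

12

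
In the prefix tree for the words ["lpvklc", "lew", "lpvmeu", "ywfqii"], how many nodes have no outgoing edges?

4

Leaves are exactly the stored words that no other stored word extends.
Those words: "lew", "lpvklc", "lpvmeu", "ywfqii"
Leaf count: 4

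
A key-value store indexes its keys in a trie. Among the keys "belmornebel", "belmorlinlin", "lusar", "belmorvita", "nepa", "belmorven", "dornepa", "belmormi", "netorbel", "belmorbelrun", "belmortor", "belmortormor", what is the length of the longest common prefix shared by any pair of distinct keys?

9

Equivalently: take the maximum, over all pairs, of their longest common prefix length.
e.g. "belmortor" and "belmortormor" share the prefix "belmortor" of length 9; no pair shares a longer one.
Longest shared-prefix length: 9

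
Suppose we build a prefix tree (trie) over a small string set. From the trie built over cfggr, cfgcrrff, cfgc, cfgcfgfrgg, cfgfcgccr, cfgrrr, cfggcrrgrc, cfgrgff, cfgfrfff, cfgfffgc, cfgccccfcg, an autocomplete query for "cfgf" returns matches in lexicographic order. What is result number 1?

DFS of the "cfgf" subtree visits, in order: "cfgfcgccr", "cfgfffgc", "cfgfrfff"
Position 1: cfgfcgccr

cfgfcgccr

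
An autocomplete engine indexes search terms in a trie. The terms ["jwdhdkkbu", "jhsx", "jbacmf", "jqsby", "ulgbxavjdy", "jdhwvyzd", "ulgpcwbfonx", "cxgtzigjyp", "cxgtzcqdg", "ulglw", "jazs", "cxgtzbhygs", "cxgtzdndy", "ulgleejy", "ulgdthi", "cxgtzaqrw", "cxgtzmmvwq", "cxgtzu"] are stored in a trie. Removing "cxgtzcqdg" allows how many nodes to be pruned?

4

Walk "cxgtzcqdg" from the leaf back toward the root, removing each node that no remaining word uses.
The suffix "cqdg" (4 nodes) is used only by "cxgtzcqdg"; the node for "cxgtz" still has the child "i", so pruning stops there.
Nodes removed: 4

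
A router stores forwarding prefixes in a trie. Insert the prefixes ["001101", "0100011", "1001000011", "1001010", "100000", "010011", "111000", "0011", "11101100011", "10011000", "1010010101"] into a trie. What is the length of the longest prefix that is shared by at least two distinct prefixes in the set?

The deepest shared node is where two words last agree before diverging.
e.g. "1001000011" and "1001010" share the prefix "10010" of length 5; no pair shares a longer one.
Longest shared-prefix length: 5

5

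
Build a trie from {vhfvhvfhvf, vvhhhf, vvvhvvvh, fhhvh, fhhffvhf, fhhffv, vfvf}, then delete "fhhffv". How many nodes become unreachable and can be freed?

0

Walk "fhhffv" from the leaf back toward the root, removing each node that no remaining word uses.
Every node on "fhhffv" is still needed (e.g. by "fhhffvhf"), so nothing is freed.
Nodes removed: 0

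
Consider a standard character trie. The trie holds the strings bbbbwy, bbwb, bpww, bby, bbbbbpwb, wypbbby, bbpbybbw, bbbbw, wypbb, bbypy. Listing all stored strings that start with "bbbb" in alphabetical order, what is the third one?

Filter for "bbbb…" and sort: "bbbbbpwb", "bbbbw", "bbbbwy"
Position 3: bbbbwy

bbbbwy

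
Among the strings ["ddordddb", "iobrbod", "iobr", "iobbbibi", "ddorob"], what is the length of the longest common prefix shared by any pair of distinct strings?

Equivalently: take the maximum, over all pairs, of their longest common prefix length.
e.g. "ddordddb" and "ddorob" share the prefix "ddor" of length 4; no pair shares a longer one.
Longest shared-prefix length: 4

4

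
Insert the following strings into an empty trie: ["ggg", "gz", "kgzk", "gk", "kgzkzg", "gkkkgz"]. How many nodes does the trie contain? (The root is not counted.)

15

Count nodes per top-level branch (shared prefixes stored once):
  'g'-branch (ggg, gk, gkkkgz, gz): 9 nodes
  'k'-branch (kgzk, kgzkzg): 6 nodes
Sum: 15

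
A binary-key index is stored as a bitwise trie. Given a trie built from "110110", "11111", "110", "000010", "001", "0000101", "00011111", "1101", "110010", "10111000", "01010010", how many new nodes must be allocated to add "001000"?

The longest prefix of "001000" already in the trie is "001" (length 3).
Each of the 3 remaining characters creates one node.

3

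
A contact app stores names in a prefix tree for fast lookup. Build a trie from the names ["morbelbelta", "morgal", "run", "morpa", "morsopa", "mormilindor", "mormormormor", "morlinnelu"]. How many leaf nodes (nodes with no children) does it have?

Leaves are exactly the stored words that no other stored word extends.
Those words: "morbelbelta", "morgal", "morlinnelu", "mormilindor", "mormormormor", "morpa", "morsopa", "run"
Leaf count: 8

8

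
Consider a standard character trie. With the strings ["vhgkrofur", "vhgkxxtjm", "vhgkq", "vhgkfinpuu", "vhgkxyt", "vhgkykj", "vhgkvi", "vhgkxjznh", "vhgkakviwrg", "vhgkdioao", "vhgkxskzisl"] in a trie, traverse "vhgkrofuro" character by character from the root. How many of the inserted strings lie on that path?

1

Check each prefix of "vhgkrofuro" against the stored set — each match is an end-marker on the path.
Prefixes of the query that are stored words: "vhgkrofur"
Count: 1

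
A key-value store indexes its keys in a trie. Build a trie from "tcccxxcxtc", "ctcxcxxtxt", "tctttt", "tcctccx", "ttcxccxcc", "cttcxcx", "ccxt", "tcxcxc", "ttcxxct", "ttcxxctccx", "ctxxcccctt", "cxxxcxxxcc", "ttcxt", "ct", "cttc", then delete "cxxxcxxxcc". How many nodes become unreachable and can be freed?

A node on "cxxxcxxxcc"'s path can go only if nothing else ends at it or branches off below it.
The suffix "xxxcxxxcc" (9 nodes) is used only by "cxxxcxxxcc"; the node for "c" still has the child "t", so pruning stops there.
Nodes removed: 9

9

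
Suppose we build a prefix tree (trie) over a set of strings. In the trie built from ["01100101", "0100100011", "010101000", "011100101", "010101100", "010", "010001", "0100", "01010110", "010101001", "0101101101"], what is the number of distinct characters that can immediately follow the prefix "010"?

The children of the "010" node are the distinct next characters among strings starting with "010".
Distinct next characters after "010": 0, 1.
That node has 2 child edges.

2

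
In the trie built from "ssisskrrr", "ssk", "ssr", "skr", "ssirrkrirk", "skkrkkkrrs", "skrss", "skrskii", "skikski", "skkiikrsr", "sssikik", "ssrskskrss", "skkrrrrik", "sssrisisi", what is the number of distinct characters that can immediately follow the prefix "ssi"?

2

Follow the path "ssi" to its node, then look at its outgoing edges.
Distinct next characters after "ssi": r, s.
That node has 2 child edges.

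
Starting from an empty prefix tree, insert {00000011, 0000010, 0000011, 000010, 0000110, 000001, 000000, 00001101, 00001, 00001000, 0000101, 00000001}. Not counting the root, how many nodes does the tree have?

21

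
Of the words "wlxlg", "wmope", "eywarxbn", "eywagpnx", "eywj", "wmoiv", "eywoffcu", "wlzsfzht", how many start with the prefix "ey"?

4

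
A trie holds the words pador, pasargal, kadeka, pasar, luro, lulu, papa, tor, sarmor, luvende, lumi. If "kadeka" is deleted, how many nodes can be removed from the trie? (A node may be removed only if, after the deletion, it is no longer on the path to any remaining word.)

6

A node on "kadeka"'s path can go only if nothing else ends at it or branches off below it.
No other word shares any prefix with "kadeka", so all 6 of its nodes go.
Nodes removed: 6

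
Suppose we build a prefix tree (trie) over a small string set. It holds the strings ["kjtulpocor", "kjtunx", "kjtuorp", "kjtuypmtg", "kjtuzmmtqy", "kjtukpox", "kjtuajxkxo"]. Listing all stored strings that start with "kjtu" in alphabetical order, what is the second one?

Words with prefix "kjtu", in lexicographic order: "kjtuajxkxo", "kjtukpox", "kjtulpocor", "kjtunx", "kjtuorp", "kjtuypmtg", "kjtuzmmtqy"
The 2nd is kjtukpox.

kjtukpox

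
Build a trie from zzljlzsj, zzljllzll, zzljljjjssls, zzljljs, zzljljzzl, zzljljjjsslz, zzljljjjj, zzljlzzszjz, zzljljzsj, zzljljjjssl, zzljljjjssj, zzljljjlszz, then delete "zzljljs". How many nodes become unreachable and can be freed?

A node on "zzljljs"'s path can go only if nothing else ends at it or branches off below it.
The suffix "s" (1 node) is used only by "zzljljs"; the node for "zzljlj" still has the child "j", so pruning stops there.
Nodes removed: 1

1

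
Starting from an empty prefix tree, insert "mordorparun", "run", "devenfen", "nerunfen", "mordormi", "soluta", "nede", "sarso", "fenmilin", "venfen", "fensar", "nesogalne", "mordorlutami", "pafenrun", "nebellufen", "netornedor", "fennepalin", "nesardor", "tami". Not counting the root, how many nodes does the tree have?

Trace insertions, counting only characters that open a new branch:
  "mordorparun" → 11 new (m, o, r, d, o, r, p, a, r, u, n)
  "run" → 3 new (r, u, n)
  "devenfen" → 8 new (d, e, v, e, n, f, e, n)
  "nerunfen" → 8 new (n, e, r, u, n, f, e, n)
  "mordormi" → prefix "mordor" already present; 2 new (m, i)
  "soluta" → 6 new (s, o, l, u, t, a)
  "nede" → prefix "ne" already present; 2 new (d, e)
  "sarso" → prefix "s" already present; 4 new (a, r, s, o)
  "fenmilin" → 8 new (f, e, n, m, i, l, i, n)
  "venfen" → 6 new (v, e, n, f, e, n)
  "fensar" → prefix "fen" already present; 3 new (s, a, r)
  "nesogalne" → prefix "ne" already present; 7 new (s, o, g, a, l, n, e)
  "mordorlutami" → prefix "mordor" already present; 6 new (l, u, t, a, m, i)
  "pafenrun" → 8 new (p, a, f, e, n, r, u, n)
  "nebellufen" → prefix "ne" already present; 8 new (b, e, l, l, u, f, e, n)
  "netornedor" → prefix "ne" already present; 8 new (t, o, r, n, e, d, o, r)
  "fennepalin" → prefix "fen" already present; 7 new (n, e, p, a, l, i, n)
  "nesardor" → prefix "nes" already present; 5 new (a, r, d, o, r)
  "tami" → 4 new (t, a, m, i)
Total nodes = 11 + 3 + 8 + 8 + 2 + 6 + 2 + 4 + 8 + 6 + 3 + 7 + 6 + 8 + 8 + 8 + 7 + 5 + 4 = 114

114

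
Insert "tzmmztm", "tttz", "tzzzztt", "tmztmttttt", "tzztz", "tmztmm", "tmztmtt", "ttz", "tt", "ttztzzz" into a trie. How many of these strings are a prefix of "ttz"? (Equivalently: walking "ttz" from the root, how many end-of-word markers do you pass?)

2

Walk "ttz" from the root; an end-of-word marker is hit whenever a stored word is a prefix of "ttz".
Prefixes of the query that are stored words: "tt", "ttz"
Count: 2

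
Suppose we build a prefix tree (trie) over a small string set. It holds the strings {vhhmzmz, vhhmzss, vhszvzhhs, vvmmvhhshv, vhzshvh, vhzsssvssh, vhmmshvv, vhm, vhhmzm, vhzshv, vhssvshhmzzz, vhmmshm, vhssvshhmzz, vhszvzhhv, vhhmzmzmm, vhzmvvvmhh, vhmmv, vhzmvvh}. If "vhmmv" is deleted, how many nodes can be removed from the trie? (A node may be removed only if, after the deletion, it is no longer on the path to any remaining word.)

Walk "vhmmv" from the leaf back toward the root, removing each node that no remaining word uses.
The suffix "v" (1 node) is used only by "vhmmv"; the node for "vhmm" still has the child "s", so pruning stops there.
Nodes removed: 1

1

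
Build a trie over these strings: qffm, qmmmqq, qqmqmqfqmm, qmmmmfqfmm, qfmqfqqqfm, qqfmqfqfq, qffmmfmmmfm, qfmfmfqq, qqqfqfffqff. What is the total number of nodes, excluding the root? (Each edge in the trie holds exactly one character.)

60

Count nodes per top-level branch (shared prefixes stored once):
  'q'-branch (qffm, qffmmfmmmfm, qfmfmfqq, qfmqfqqqfm, qmmmmfqfmm, qmmmqq, qqfmqfqfq, qqmqmqfqmm, qqqfqfffqff): 60 nodes
Sum: 60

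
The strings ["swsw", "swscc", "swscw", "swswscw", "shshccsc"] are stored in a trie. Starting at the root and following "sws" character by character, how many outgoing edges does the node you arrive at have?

2

Follow the path "sws" to its node, then look at its outgoing edges.
Characters that immediately follow "sws" among the stored strings: {c, w}.
That node has 2 child edges.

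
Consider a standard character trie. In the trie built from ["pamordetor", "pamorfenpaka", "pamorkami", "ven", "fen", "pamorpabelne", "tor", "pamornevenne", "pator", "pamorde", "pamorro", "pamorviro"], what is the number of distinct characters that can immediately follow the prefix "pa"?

2

Walk "pa" from the root, arriving at one node.
Characters that immediately follow "pa" among the stored strings: {m, t}.
That node has 2 child edges.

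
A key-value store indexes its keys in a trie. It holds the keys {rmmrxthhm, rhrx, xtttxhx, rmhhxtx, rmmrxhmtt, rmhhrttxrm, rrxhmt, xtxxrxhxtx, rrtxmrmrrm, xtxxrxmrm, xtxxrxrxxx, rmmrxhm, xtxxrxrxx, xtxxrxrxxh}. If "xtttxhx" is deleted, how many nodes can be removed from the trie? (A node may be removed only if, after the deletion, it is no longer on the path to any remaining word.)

5

A node on "xtttxhx"'s path can go only if nothing else ends at it or branches off below it.
The suffix "ttxhx" (5 nodes) is used only by "xtttxhx"; the node for "xt" still has the child "x", so pruning stops there.
Nodes removed: 5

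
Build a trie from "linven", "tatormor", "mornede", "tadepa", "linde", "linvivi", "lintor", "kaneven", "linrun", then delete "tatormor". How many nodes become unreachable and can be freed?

6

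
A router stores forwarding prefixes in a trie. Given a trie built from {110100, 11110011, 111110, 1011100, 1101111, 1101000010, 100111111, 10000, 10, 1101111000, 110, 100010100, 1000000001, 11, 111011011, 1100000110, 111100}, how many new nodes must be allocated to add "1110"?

0

"1110" is already a full path in the trie; only an end-marker is added.
No new nodes are needed: 0.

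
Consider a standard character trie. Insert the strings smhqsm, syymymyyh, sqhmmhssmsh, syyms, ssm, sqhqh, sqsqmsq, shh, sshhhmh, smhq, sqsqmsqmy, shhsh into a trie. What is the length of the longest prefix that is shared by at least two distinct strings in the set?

Look for the deepest trie node that still has at least two words in its subtree.
e.g. "sqsqmsq" and "sqsqmsqmy" share the prefix "sqsqmsq" of length 7; no pair shares a longer one.
Longest shared-prefix length: 7

7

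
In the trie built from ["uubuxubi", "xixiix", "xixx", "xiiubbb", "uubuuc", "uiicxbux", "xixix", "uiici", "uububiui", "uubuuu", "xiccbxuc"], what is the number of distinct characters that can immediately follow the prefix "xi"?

3

Follow the path "xi" to its node, then look at its outgoing edges.
Distinct next characters after "xi": c, i, x.
That node has 3 child edges.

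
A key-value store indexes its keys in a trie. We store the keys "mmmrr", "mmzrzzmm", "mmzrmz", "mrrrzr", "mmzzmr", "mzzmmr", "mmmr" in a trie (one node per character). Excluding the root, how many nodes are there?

26

Insert word by word; a character creates a node only if that edge doesn't already exist:
  "mmmrr" → 5 new (m, m, m, r, r)
  "mmzrzzmm" → prefix "mm" already present; 6 new (z, r, z, z, m, m)
  "mmzrmz" → prefix "mmzr" already present; 2 new (m, z)
  "mrrrzr" → prefix "m" already present; 5 new (r, r, r, z, r)
  "mmzzmr" → prefix "mmz" already present; 3 new (z, m, r)
  "mzzmmr" → prefix "m" already present; 5 new (z, z, m, m, r)
  "mmmr" → prefix "mmmr" already present; 0 new (none)
Total nodes = 5 + 6 + 2 + 5 + 3 + 5 + 0 = 26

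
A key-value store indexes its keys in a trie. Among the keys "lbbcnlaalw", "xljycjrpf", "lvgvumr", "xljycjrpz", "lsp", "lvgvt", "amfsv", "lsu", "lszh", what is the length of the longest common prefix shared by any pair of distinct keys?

Look for the deepest trie node that still has at least two words in its subtree.
"xljycjrpf" and "xljycjrpz" agree on "xljycjrp" (8 characters) before diverging; nothing deeper is shared.
Longest shared-prefix length: 8

8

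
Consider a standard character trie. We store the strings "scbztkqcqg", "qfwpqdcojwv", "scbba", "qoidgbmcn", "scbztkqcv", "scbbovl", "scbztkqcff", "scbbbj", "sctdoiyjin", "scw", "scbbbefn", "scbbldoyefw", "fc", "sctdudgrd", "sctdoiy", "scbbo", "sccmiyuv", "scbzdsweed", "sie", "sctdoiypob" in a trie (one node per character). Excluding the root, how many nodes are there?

82

For each word, the new-node count is its length minus the longest prefix already in the trie:
  "scbztkqcqg" → 10 new (s, c, b, z, t, k, q, c, q, g)
  "qfwpqdcojwv" → 11 new (q, f, w, p, q, d, c, o, j, w, v)
  "scbba" → prefix "scb" already present; 2 new (b, a)
  "qoidgbmcn" → prefix "q" already present; 8 new (o, i, d, g, b, m, c, n)
  "scbztkqcv" → prefix "scbztkqc" already present; 1 new (v)
  "scbbovl" → prefix "scbb" already present; 3 new (o, v, l)
  "scbztkqcff" → prefix "scbztkqc" already present; 2 new (f, f)
  "scbbbj" → prefix "scbb" already present; 2 new (b, j)
  "sctdoiyjin" → prefix "sc" already present; 8 new (t, d, o, i, y, j, i, n)
  "scw" → prefix "sc" already present; 1 new (w)
  "scbbbefn" → prefix "scbbb" already present; 3 new (e, f, n)
  "scbbldoyefw" → prefix "scbb" already present; 7 new (l, d, o, y, e, f, w)
  "fc" → 2 new (f, c)
  "sctdudgrd" → prefix "sctd" already present; 5 new (u, d, g, r, d)
  "sctdoiy" → prefix "sctdoiy" already present; 0 new (none)
  "scbbo" → prefix "scbbo" already present; 0 new (none)
  "sccmiyuv" → prefix "sc" already present; 6 new (c, m, i, y, u, v)
  "scbzdsweed" → prefix "scbz" already present; 6 new (d, s, w, e, e, d)
  "sie" → prefix "s" already present; 2 new (i, e)
  "sctdoiypob" → prefix "sctdoiy" already present; 3 new (p, o, b)
Total nodes = 10 + 11 + 2 + 8 + 1 + 3 + 2 + 2 + 8 + 1 + 3 + 7 + 2 + 5 + 0 + 0 + 6 + 6 + 2 + 3 = 82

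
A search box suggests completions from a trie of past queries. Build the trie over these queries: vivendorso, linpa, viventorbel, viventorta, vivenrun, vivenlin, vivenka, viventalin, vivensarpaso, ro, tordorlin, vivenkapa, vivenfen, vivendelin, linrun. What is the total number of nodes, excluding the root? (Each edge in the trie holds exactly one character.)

Count nodes per top-level branch (shared prefixes stored once):
  'l'-branch (linpa, linrun): 8 nodes
  'r'-branch (ro): 2 nodes
  't'-branch (tordorlin): 9 nodes
  'v'-branch (vivendelin, vivendorso, vivenfen, vivenka, vivenkapa, vivenlin, vivenrun, vivensarpaso, viventalin, viventorbel, viventorta): 46 nodes
Sum: 65

65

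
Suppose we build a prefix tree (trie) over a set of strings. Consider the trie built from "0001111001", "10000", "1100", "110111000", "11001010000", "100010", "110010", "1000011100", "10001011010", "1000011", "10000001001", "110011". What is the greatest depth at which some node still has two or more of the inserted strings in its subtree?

Equivalently: take the maximum, over all pairs, of their longest common prefix length.
"1000011" and "1000011100" agree on "1000011" (7 characters) before diverging; nothing deeper is shared.
Longest shared-prefix length: 7

7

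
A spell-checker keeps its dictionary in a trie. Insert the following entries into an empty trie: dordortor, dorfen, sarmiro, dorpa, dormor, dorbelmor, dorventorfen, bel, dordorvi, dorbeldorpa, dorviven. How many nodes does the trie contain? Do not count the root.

53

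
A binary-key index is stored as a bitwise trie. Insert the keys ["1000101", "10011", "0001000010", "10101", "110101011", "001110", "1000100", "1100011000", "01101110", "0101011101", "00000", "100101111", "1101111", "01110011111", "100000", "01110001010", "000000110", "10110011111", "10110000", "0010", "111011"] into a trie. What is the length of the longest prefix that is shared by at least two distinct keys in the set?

Equivalently: take the maximum, over all pairs, of their longest common prefix length.
e.g. "01110001010" and "01110011111" share the prefix "011100" of length 6; no pair shares a longer one.
Longest shared-prefix length: 6

6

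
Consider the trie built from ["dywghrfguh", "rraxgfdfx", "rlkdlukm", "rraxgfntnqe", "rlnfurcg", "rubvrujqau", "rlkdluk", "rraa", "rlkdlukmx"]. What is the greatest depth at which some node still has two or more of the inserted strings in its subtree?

Equivalently: take the maximum, over all pairs, of their longest common prefix length.
e.g. "rlkdlukm" and "rlkdlukmx" share the prefix "rlkdlukm" of length 8; no pair shares a longer one.
Longest shared-prefix length: 8

8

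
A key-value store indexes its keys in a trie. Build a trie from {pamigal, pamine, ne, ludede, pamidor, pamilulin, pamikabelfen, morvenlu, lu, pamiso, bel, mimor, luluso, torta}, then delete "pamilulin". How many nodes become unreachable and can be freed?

5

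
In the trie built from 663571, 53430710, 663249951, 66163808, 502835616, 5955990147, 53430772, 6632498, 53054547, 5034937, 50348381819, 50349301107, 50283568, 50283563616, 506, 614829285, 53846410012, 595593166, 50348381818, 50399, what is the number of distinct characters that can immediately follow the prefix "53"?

Follow the path "53" to its node, then look at its outgoing edges.
Distinct next characters after "53": 0, 4, 8.
That node has 3 child edges.

3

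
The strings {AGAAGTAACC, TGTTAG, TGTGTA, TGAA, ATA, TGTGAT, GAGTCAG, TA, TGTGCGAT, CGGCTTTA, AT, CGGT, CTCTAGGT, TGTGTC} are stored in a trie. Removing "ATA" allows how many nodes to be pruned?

1

Walk "ATA" from the leaf back toward the root, removing each node that no remaining word uses.
The suffix "A" (1 node) is used only by "ATA"; "AT" is itself a stored word, so pruning stops there.
Nodes removed: 1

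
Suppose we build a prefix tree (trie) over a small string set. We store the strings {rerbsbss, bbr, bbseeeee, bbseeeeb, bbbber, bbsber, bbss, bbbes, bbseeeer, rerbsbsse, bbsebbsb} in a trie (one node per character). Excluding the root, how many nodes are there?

Insert word by word; a character creates a node only if that edge doesn't already exist:
  "rerbsbss" → 8 new (r, e, r, b, s, b, s, s)
  "bbr" → 3 new (b, b, r)
  "bbseeeee" → prefix "bb" already present; 6 new (s, e, e, e, e, e)
  "bbseeeeb" → prefix "bbseeee" already present; 1 new (b)
  "bbbber" → prefix "bb" already present; 4 new (b, b, e, r)
  "bbsber" → prefix "bbs" already present; 3 new (b, e, r)
  "bbss" → prefix "bbs" already present; 1 new (s)
  "bbbes" → prefix "bbb" already present; 2 new (e, s)
  "bbseeeer" → prefix "bbseeee" already present; 1 new (r)
  "rerbsbsse" → prefix "rerbsbss" already present; 1 new (e)
  "bbsebbsb" → prefix "bbse" already present; 4 new (b, b, s, b)
Total nodes = 8 + 3 + 6 + 1 + 4 + 3 + 1 + 2 + 1 + 1 + 4 = 34

34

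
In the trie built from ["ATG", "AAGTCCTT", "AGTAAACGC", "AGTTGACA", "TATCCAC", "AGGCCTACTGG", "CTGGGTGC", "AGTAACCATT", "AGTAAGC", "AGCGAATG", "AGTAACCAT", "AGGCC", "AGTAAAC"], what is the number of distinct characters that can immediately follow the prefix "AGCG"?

1

Follow the path "AGCG" to its node, then look at its outgoing edges.
Distinct next characters after "AGCG": A.
That node has 1 child edge.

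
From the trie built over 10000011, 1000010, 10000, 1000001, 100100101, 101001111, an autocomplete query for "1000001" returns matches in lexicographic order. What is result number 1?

Words with prefix "1000001", in lexicographic order: "1000001", "10000011"
The 1st is 1000001.

1000001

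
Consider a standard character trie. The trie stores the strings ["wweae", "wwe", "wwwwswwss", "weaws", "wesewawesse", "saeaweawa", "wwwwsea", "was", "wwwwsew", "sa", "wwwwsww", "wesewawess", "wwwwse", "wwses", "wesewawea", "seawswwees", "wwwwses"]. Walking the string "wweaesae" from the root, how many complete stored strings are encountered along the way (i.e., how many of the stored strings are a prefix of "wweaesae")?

2

Check each prefix of "wweaesae" against the stored set — each match is an end-marker on the path.
Prefixes of the query that are stored words: "wwe", "wweae"
Count: 2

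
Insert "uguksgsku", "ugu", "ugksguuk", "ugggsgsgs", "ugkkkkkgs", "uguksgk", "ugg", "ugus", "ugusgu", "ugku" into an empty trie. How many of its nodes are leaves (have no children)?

Leaves are exactly the stored words that no other stored word extends.
Those words: "ugggsgsgs", "ugkkkkkgs", "ugksguuk", "ugku", "uguksgk", "uguksgsku", "ugusgu"
Leaf count: 7

7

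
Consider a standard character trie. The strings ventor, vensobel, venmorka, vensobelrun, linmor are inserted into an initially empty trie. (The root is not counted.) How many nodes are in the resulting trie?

25

Count nodes per top-level branch (shared prefixes stored once):
  'l'-branch (linmor): 6 nodes
  'v'-branch (venmorka, vensobel, vensobelrun, ventor): 19 nodes
Sum: 25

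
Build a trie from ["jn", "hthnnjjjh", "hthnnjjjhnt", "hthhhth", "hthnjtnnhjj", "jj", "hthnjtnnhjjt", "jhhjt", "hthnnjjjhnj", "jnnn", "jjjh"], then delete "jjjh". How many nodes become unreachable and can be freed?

2

A node on "jjjh"'s path can go only if nothing else ends at it or branches off below it.
The suffix "jh" (2 nodes) is used only by "jjjh"; "jj" is itself a stored word, so pruning stops there.
Nodes removed: 2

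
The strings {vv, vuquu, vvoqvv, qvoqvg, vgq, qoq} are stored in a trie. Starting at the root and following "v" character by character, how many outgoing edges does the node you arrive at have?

Walk "v" from the root, arriving at one node.
Characters that immediately follow "v" among the stored strings: {g, u, v}.
That node has 3 child edges.

3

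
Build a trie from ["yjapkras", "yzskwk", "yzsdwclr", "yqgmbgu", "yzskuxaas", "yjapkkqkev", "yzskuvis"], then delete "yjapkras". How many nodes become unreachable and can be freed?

After clearing the end-marker at "yjapkras", prune upward until reaching a node still needed by another word.
The suffix "ras" (3 nodes) is used only by "yjapkras"; the node for "yjapk" still has the child "k", so pruning stops there.
Nodes removed: 3

3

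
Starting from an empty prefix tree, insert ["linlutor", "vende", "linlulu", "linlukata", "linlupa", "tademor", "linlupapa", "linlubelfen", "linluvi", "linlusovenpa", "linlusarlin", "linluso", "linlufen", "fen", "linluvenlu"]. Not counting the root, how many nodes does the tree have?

For each word, the new-node count is its length minus the longest prefix already in the trie:
  "linlutor" → 8 new (l, i, n, l, u, t, o, r)
  "vende" → 5 new (v, e, n, d, e)
  "linlulu" → prefix "linlu" already present; 2 new (l, u)
  "linlukata" → prefix "linlu" already present; 4 new (k, a, t, a)
  "linlupa" → prefix "linlu" already present; 2 new (p, a)
  "tademor" → 7 new (t, a, d, e, m, o, r)
  "linlupapa" → prefix "linlupa" already present; 2 new (p, a)
  "linlubelfen" → prefix "linlu" already present; 6 new (b, e, l, f, e, n)
  "linluvi" → prefix "linlu" already present; 2 new (v, i)
  "linlusovenpa" → prefix "linlu" already present; 7 new (s, o, v, e, n, p, a)
  "linlusarlin" → prefix "linlus" already present; 5 new (a, r, l, i, n)
  "linluso" → prefix "linluso" already present; 0 new (none)
  "linlufen" → prefix "linlu" already present; 3 new (f, e, n)
  "fen" → 3 new (f, e, n)
  "linluvenlu" → prefix "linluv" already present; 4 new (e, n, l, u)
Total nodes = 8 + 5 + 2 + 4 + 2 + 7 + 2 + 6 + 2 + 7 + 5 + 0 + 3 + 3 + 4 = 60

60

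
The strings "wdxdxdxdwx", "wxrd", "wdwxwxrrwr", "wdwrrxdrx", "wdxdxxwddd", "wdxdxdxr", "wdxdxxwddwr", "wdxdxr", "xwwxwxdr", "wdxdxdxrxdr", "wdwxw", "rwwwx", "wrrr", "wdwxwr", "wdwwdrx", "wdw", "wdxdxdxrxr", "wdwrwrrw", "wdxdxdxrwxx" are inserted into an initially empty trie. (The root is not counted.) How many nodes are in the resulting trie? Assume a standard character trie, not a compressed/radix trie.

Trace insertions, counting only characters that open a new branch:
  "wdxdxdxdwx" → 10 new (w, d, x, d, x, d, x, d, w, x)
  "wxrd" → prefix "w" already present; 3 new (x, r, d)
  "wdwxwxrrwr" → prefix "wd" already present; 8 new (w, x, w, x, r, r, w, r)
  "wdwrrxdrx" → prefix "wdw" already present; 6 new (r, r, x, d, r, x)
  "wdxdxxwddd" → prefix "wdxdx" already present; 5 new (x, w, d, d, d)
  "wdxdxdxr" → prefix "wdxdxdx" already present; 1 new (r)
  "wdxdxxwddwr" → prefix "wdxdxxwdd" already present; 2 new (w, r)
  "wdxdxr" → prefix "wdxdx" already present; 1 new (r)
  "xwwxwxdr" → 8 new (x, w, w, x, w, x, d, r)
  "wdxdxdxrxdr" → prefix "wdxdxdxr" already present; 3 new (x, d, r)
  "wdwxw" → prefix "wdwxw" already present; 0 new (none)
  "rwwwx" → 5 new (r, w, w, w, x)
  "wrrr" → prefix "w" already present; 3 new (r, r, r)
  "wdwxwr" → prefix "wdwxw" already present; 1 new (r)
  "wdwwdrx" → prefix "wdw" already present; 4 new (w, d, r, x)
  "wdw" → prefix "wdw" already present; 0 new (none)
  "wdxdxdxrxr" → prefix "wdxdxdxrx" already present; 1 new (r)
  "wdwrwrrw" → prefix "wdwr" already present; 4 new (w, r, r, w)
  "wdxdxdxrwxx" → prefix "wdxdxdxr" already present; 3 new (w, x, x)
Total nodes = 10 + 3 + 8 + 6 + 5 + 1 + 2 + 1 + 8 + 3 + 0 + 5 + 3 + 1 + 4 + 0 + 1 + 4 + 3 = 68

68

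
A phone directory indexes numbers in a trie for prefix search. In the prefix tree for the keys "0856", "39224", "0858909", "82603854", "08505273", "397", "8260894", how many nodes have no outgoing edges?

7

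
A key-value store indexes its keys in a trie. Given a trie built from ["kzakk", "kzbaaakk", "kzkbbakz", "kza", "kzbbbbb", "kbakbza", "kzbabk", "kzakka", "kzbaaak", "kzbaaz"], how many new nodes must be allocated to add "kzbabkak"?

The longest prefix of "kzbabkak" already in the trie is "kzbabk" (length 6).
So 8 − 6 = 2 new nodes.

2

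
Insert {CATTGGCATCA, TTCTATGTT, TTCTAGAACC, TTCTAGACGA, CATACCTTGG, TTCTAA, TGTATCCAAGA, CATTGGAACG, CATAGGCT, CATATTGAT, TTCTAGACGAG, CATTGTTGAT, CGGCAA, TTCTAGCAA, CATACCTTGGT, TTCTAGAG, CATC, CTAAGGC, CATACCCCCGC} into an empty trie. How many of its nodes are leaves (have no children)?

17

Leaves are exactly the stored words that no other stored word extends.
Those words: "CATACCCCCGC", "CATACCTTGGT", "CATAGGCT", "CATATTGAT", "CATC", "CATTGGAACG", "CATTGGCATCA", "CATTGTTGAT", "CGGCAA", "CTAAGGC", "TGTATCCAAGA", "TTCTAA", "TTCTAGAACC", "TTCTAGACGAG", "TTCTAGAG", "TTCTAGCAA", "TTCTATGTT"
Leaf count: 17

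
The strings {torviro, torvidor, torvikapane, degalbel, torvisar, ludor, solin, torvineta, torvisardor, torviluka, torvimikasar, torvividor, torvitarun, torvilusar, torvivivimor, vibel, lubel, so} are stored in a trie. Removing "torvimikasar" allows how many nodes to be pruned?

7

A node on "torvimikasar"'s path can go only if nothing else ends at it or branches off below it.
The suffix "mikasar" (7 nodes) is used only by "torvimikasar"; the node for "torvi" still has the child "r", so pruning stops there.
Nodes removed: 7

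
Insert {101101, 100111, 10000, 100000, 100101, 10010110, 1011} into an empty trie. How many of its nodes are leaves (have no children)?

4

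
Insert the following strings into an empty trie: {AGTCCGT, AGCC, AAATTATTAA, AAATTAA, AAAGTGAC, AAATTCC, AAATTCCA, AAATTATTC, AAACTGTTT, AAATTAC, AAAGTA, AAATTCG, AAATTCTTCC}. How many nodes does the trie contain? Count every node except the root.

Count nodes per top-level branch (shared prefixes stored once):
  'A'-branch (AAACTGTTT, AAAGTA, AAAGTGAC, AAATTAA, AAATTAC, AAATTATTAA, AAATTATTC, AAATTCC, AAATTCCA, AAATTCG, AAATTCTTCC, AGCC, AGTCCGT): 41 nodes
Sum: 41

41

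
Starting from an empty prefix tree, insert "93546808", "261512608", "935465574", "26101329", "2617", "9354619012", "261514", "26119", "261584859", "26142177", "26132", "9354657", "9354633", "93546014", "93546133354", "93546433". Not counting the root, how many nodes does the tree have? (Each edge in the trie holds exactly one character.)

61

For each word, the new-node count is its length minus the longest prefix already in the trie:
  "93546808" → 8 new (9, 3, 5, 4, 6, 8, 0, 8)
  "261512608" → 9 new (2, 6, 1, 5, 1, 2, 6, 0, 8)
  "935465574" → prefix "93546" already present; 4 new (5, 5, 7, 4)
  "26101329" → prefix "261" already present; 5 new (0, 1, 3, 2, 9)
  "2617" → prefix "261" already present; 1 new (7)
  "9354619012" → prefix "93546" already present; 5 new (1, 9, 0, 1, 2)
  "261514" → prefix "26151" already present; 1 new (4)
  "26119" → prefix "261" already present; 2 new (1, 9)
  "261584859" → prefix "2615" already present; 5 new (8, 4, 8, 5, 9)
  "26142177" → prefix "261" already present; 5 new (4, 2, 1, 7, 7)
  "26132" → prefix "261" already present; 2 new (3, 2)
  "9354657" → prefix "935465" already present; 1 new (7)
  "9354633" → prefix "93546" already present; 2 new (3, 3)
  "93546014" → prefix "93546" already present; 3 new (0, 1, 4)
  "93546133354" → prefix "935461" already present; 5 new (3, 3, 3, 5, 4)
  "93546433" → prefix "93546" already present; 3 new (4, 3, 3)
Total nodes = 8 + 9 + 4 + 5 + 1 + 5 + 1 + 2 + 5 + 5 + 2 + 1 + 2 + 3 + 5 + 3 = 61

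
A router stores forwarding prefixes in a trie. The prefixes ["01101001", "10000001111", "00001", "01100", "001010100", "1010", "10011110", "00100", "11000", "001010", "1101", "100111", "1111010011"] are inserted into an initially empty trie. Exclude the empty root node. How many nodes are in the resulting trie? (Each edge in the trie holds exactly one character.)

52

Insert word by word; a character creates a node only if that edge doesn't already exist:
  "01101001" → 8 new (0, 1, 1, 0, 1, 0, 0, 1)
  "10000001111" → 11 new (1, 0, 0, 0, 0, 0, 0, 1, 1, 1, 1)
  "00001" → prefix "0" already present; 4 new (0, 0, 0, 1)
  "01100" → prefix "0110" already present; 1 new (0)
  "001010100" → prefix "00" already present; 7 new (1, 0, 1, 0, 1, 0, 0)
  "1010" → prefix "10" already present; 2 new (1, 0)
  "10011110" → prefix "100" already present; 5 new (1, 1, 1, 1, 0)
  "00100" → prefix "0010" already present; 1 new (0)
  "11000" → prefix "1" already present; 4 new (1, 0, 0, 0)
  "001010" → prefix "001010" already present; 0 new (none)
  "1101" → prefix "110" already present; 1 new (1)
  "100111" → prefix "100111" already present; 0 new (none)
  "1111010011" → prefix "11" already present; 8 new (1, 1, 0, 1, 0, 0, 1, 1)
Total nodes = 8 + 11 + 4 + 1 + 7 + 2 + 5 + 1 + 4 + 0 + 1 + 0 + 8 = 52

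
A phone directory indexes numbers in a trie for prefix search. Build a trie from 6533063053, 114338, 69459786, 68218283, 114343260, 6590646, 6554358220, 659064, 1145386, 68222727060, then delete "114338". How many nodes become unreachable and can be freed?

2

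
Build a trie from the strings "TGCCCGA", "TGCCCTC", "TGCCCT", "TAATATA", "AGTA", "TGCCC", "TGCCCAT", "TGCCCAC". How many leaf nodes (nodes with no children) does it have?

A leaf is a node with no children — equivalently, the end of a word that is not a proper prefix of any other stored word.
Those words: "AGTA", "TAATATA", "TGCCCAC", "TGCCCAT", "TGCCCGA", "TGCCCTC"
Leaf count: 6

6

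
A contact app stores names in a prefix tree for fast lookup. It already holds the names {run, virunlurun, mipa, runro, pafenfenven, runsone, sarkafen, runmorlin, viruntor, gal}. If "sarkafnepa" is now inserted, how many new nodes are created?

The longest prefix of "sarkafnepa" already in the trie is "sarkaf" (length 6).
New nodes needed: |"sarkafnepa"| − 6 = 10 − 6 = 4.

4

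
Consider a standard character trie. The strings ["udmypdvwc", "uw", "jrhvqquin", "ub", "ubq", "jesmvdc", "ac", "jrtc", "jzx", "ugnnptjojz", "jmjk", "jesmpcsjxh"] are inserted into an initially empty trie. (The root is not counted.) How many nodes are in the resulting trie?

Count nodes per top-level branch (shared prefixes stored once):
  'a'-branch (ac): 2 nodes
  'j'-branch (jesmpcsjxh, jesmvdc, jmjk, jrhvqquin, jrtc, jzx): 28 nodes
  'u'-branch (ub, ubq, udmypdvwc, ugnnptjojz, uw): 21 nodes
Sum: 51

51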